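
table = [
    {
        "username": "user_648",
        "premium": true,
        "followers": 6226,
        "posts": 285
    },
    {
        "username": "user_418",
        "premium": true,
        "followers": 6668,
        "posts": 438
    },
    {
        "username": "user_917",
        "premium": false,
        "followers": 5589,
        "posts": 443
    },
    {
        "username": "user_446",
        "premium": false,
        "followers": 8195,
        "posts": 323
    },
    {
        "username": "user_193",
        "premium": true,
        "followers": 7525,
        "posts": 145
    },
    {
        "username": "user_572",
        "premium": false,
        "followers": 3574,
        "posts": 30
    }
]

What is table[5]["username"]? "user_572"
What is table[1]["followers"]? 6668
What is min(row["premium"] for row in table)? False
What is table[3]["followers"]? 8195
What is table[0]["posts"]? 285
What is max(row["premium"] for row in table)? True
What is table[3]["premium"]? False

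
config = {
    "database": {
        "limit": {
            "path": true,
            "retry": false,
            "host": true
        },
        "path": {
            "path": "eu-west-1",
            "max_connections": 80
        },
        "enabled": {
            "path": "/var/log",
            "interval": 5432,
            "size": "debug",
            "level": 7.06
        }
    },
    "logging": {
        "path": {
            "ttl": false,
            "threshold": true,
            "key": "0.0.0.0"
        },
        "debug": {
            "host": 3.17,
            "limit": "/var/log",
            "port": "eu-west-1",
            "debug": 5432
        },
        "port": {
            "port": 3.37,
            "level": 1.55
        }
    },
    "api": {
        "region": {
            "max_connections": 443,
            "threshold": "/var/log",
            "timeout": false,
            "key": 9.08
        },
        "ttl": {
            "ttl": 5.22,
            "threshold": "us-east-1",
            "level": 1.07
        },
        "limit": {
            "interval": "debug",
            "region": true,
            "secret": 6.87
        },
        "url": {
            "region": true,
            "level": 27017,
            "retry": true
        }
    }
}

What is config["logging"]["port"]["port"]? 3.37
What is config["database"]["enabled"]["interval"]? 5432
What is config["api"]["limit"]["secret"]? 6.87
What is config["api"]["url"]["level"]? 27017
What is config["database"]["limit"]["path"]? True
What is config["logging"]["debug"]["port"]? "eu-west-1"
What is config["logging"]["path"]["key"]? "0.0.0.0"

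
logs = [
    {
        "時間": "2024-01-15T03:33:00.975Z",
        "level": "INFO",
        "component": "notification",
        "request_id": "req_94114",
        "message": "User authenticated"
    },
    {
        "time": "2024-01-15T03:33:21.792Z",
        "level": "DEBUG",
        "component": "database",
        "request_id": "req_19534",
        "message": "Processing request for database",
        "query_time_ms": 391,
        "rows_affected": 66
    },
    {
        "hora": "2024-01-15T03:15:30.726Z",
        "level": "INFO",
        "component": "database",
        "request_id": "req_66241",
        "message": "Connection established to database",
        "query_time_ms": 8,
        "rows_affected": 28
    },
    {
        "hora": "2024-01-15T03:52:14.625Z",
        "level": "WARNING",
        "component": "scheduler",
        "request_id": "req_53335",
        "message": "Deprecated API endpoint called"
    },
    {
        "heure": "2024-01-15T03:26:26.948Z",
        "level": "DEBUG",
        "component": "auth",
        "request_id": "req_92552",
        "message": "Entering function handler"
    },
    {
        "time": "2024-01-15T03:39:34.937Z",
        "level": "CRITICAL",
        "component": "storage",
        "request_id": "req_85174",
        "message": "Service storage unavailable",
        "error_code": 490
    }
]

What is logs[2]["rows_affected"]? 28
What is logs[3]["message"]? "Deprecated API endpoint called"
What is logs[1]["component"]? "database"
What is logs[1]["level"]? "DEBUG"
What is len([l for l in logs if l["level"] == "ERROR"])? 0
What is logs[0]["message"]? "User authenticated"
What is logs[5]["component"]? "storage"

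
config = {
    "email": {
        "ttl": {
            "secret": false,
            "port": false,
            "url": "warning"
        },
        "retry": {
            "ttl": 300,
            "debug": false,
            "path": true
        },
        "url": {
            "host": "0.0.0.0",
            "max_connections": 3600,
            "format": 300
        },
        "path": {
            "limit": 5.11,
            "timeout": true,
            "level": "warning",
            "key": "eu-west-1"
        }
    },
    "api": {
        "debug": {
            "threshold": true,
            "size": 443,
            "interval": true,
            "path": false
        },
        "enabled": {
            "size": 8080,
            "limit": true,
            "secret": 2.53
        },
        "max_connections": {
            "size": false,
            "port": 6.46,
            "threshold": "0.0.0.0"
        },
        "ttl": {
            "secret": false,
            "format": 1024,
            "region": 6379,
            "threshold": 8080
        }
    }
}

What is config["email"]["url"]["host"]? "0.0.0.0"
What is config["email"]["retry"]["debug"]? False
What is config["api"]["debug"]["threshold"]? True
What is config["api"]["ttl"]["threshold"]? 8080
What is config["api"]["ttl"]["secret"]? False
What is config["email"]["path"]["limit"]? 5.11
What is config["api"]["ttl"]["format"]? 1024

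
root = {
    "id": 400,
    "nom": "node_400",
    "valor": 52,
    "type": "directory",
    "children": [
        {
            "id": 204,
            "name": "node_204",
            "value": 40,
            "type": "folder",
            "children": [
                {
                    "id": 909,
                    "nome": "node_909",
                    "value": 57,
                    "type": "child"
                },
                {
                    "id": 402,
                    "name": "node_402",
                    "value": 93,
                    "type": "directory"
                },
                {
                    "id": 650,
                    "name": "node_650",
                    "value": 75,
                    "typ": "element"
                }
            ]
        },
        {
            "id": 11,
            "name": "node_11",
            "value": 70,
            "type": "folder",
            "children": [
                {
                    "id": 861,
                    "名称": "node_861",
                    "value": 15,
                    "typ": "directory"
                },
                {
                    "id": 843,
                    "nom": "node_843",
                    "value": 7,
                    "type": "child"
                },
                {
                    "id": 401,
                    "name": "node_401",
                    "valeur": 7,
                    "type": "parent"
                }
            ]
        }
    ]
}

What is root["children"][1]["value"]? 70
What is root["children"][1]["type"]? "folder"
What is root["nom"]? "node_400"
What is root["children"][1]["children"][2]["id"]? 401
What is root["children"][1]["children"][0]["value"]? 15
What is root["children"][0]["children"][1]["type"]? "directory"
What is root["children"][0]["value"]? 40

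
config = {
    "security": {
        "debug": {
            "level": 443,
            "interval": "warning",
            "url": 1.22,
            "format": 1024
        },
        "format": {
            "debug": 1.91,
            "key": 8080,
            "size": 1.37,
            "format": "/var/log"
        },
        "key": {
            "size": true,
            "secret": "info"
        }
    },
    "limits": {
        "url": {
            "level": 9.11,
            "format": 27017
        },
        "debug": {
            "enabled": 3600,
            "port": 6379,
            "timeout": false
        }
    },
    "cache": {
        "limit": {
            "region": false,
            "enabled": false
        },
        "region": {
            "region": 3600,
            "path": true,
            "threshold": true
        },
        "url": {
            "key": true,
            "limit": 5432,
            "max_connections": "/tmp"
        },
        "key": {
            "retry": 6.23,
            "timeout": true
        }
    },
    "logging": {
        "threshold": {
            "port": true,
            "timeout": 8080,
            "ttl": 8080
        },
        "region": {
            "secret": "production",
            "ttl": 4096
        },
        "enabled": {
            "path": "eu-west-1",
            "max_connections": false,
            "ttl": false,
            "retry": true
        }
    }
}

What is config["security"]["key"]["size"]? True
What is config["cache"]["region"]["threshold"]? True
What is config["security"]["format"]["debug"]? 1.91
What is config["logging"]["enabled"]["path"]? "eu-west-1"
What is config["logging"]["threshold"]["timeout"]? 8080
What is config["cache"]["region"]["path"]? True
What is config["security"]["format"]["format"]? "/var/log"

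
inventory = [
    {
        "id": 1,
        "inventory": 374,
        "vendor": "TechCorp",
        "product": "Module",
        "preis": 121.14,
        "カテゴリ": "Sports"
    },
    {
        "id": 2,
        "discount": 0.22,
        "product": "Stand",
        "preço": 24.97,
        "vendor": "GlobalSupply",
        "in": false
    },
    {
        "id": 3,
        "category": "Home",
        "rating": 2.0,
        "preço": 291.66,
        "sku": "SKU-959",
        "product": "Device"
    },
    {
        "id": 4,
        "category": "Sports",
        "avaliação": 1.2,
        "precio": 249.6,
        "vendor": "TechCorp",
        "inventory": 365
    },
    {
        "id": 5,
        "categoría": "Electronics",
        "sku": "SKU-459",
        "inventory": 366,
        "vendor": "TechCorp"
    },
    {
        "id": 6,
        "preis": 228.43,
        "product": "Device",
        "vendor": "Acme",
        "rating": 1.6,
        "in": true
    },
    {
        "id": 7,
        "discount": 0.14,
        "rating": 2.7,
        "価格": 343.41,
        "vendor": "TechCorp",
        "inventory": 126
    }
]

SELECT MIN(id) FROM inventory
1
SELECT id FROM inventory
[1, 2, 3, 4, 5, 6, 7]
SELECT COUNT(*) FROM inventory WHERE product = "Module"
1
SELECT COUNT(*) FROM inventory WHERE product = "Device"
2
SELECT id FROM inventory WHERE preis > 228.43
[]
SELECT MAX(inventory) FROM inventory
374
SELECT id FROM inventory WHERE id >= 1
[1, 2, 3, 4, 5, 6, 7]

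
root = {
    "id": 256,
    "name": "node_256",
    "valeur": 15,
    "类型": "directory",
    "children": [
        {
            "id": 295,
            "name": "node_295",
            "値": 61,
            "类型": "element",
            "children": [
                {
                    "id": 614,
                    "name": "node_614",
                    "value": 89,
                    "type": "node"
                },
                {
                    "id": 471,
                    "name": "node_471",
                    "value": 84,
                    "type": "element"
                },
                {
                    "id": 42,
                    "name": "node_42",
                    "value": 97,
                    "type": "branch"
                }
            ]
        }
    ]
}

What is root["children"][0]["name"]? "node_295"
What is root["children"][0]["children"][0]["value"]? 89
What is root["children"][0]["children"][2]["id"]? 42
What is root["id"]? 256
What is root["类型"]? "directory"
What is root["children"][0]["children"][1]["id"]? 471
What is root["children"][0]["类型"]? "element"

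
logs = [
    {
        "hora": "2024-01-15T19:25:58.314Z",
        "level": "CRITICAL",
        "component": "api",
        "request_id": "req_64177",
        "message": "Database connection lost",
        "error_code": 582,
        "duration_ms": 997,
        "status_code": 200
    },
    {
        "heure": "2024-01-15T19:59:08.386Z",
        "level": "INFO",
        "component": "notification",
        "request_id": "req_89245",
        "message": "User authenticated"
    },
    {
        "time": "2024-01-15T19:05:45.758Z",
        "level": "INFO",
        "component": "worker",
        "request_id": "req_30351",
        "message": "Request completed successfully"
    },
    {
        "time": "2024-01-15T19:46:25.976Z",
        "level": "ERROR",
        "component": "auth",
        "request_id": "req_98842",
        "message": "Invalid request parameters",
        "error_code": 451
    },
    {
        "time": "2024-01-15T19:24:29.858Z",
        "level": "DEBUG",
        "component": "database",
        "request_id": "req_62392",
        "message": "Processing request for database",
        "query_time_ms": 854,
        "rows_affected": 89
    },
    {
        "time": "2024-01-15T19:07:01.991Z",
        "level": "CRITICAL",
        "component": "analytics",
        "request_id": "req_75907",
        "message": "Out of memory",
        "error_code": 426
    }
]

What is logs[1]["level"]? "INFO"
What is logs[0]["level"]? "CRITICAL"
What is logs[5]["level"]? "CRITICAL"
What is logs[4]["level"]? "DEBUG"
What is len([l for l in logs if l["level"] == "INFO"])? 2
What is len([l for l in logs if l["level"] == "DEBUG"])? 1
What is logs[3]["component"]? "auth"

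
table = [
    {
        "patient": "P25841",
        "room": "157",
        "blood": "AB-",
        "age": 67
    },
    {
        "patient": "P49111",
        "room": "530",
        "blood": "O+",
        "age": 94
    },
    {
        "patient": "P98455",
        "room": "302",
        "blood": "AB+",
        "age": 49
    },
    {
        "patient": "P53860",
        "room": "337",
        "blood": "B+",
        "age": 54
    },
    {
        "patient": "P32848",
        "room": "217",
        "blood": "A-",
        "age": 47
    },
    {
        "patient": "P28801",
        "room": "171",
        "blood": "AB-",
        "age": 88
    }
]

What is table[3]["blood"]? "B+"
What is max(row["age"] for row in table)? 94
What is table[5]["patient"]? "P28801"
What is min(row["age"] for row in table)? 47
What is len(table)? 6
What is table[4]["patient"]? "P32848"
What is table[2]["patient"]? "P98455"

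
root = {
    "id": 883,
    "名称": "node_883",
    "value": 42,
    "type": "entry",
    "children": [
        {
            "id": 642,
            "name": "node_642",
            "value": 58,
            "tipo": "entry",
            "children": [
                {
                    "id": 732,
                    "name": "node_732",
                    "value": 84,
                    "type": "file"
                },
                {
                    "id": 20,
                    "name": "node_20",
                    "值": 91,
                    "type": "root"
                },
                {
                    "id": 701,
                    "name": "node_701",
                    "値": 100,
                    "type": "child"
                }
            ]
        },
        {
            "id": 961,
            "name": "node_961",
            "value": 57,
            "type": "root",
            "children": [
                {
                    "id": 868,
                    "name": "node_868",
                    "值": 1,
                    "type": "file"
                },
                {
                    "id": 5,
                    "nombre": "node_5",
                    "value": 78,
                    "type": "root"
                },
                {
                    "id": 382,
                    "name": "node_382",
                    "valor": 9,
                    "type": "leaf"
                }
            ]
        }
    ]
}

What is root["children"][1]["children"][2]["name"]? "node_382"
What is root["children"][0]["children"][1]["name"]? "node_20"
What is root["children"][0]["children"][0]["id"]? 732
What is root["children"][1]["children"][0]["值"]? 1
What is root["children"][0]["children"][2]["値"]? 100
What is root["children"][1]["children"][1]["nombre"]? "node_5"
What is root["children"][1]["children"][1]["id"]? 5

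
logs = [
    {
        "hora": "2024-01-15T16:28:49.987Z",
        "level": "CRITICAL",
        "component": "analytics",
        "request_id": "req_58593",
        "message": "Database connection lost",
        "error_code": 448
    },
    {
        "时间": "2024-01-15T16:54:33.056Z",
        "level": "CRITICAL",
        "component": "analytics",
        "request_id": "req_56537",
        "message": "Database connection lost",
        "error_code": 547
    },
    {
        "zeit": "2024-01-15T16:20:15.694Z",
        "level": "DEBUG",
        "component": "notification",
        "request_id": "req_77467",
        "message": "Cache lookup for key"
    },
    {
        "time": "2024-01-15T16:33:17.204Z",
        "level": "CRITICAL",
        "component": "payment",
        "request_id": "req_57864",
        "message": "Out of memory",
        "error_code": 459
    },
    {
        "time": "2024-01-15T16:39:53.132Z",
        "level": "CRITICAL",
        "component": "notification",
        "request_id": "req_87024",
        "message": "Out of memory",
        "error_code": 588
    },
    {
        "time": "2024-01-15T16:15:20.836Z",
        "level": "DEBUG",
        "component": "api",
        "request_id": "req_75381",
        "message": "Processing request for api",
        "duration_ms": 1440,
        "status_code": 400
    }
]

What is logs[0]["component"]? "analytics"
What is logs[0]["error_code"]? 448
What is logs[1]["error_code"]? 547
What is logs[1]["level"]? "CRITICAL"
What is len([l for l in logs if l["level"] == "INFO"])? 0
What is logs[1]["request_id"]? "req_56537"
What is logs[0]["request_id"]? "req_58593"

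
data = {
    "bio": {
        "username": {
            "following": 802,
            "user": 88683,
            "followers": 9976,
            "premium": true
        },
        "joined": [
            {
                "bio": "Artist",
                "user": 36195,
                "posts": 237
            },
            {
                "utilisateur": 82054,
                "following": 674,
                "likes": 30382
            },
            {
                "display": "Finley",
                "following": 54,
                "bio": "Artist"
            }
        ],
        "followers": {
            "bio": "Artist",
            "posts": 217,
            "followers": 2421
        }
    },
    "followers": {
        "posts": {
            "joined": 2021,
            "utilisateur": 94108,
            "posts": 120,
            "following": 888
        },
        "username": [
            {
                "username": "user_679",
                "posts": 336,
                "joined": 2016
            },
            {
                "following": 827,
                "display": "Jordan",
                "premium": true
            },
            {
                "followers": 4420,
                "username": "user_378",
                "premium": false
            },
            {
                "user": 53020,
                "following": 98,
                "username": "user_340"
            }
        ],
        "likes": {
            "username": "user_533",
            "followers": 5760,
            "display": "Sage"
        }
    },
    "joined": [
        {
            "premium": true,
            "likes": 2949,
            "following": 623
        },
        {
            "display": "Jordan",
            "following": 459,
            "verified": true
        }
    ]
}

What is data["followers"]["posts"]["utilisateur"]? 94108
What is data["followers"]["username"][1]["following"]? 827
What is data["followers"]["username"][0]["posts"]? 336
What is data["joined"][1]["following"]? 459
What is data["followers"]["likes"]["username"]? "user_533"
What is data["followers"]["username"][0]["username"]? "user_679"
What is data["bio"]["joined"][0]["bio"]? "Artist"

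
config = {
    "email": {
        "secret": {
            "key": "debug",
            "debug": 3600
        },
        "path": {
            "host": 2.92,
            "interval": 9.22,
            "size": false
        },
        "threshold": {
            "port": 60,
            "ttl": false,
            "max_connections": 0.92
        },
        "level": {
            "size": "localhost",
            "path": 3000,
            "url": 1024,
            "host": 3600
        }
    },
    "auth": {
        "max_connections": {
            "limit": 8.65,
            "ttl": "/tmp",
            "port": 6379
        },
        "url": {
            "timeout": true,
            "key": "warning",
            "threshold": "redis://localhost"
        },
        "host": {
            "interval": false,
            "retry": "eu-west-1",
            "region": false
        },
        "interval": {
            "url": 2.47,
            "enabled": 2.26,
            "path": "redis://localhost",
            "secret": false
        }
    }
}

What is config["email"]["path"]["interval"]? 9.22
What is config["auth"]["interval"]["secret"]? False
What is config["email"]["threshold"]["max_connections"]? 0.92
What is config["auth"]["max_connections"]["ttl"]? "/tmp"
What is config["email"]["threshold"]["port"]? 60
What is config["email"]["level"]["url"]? 1024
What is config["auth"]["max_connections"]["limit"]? 8.65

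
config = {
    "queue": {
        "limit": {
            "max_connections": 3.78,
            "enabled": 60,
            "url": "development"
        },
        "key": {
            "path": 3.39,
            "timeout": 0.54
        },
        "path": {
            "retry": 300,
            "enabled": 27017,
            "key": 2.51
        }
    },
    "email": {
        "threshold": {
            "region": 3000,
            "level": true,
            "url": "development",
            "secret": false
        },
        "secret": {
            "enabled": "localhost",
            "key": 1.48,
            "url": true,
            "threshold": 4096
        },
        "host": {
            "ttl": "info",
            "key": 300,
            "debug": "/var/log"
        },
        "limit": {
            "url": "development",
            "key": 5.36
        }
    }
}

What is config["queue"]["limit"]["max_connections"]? 3.78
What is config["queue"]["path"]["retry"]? 300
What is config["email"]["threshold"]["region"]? 3000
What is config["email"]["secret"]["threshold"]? 4096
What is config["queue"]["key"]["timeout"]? 0.54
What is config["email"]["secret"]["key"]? 1.48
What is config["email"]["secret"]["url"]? True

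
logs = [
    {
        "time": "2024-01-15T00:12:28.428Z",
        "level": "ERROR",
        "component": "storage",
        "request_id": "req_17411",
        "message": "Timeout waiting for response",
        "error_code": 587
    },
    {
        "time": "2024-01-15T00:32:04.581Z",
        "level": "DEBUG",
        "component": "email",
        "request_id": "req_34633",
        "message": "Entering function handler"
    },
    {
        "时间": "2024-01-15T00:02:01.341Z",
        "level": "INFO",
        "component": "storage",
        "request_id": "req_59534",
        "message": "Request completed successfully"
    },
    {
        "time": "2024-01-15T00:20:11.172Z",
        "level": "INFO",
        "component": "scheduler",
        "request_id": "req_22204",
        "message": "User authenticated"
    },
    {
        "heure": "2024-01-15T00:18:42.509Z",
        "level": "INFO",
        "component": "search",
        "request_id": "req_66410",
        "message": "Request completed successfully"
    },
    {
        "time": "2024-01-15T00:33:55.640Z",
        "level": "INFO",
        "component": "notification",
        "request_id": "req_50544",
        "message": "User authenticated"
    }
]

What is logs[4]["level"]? "INFO"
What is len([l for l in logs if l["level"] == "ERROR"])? 1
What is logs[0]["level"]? "ERROR"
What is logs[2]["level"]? "INFO"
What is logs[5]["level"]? "INFO"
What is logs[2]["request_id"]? "req_59534"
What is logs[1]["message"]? "Entering function handler"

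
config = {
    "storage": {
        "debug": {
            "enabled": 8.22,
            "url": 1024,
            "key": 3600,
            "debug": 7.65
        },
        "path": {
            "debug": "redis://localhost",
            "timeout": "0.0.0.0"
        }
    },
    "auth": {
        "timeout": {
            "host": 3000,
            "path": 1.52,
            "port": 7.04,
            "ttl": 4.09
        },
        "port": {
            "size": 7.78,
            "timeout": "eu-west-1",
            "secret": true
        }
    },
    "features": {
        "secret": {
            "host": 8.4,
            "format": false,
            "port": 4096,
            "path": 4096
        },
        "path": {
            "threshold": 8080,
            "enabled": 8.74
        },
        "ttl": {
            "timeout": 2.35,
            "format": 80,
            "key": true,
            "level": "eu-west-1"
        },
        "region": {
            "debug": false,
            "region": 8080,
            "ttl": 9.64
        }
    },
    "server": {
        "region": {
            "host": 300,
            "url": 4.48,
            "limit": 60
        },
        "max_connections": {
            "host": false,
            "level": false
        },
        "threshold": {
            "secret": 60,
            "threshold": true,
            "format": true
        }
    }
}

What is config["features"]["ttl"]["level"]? "eu-west-1"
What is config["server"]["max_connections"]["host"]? False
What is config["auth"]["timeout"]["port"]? 7.04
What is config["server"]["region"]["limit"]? 60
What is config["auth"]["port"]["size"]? 7.78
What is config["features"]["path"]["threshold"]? 8080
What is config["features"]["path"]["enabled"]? 8.74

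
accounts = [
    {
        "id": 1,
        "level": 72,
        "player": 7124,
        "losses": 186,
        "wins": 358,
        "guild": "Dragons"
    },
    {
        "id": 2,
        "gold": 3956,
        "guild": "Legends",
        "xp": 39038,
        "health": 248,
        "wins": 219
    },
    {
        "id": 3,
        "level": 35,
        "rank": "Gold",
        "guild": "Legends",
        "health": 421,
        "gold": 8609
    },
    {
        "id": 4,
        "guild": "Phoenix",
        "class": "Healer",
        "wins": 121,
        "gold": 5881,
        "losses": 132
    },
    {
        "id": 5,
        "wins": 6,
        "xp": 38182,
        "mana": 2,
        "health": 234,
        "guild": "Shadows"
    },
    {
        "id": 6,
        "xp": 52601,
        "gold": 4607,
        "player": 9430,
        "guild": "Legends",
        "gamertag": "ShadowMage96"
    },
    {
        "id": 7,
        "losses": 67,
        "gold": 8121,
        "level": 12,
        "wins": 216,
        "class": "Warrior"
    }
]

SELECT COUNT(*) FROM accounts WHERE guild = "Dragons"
1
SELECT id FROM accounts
[1, 2, 3, 4, 5, 6, 7]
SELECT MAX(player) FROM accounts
9430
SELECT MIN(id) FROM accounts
1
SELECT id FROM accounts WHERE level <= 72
[1, 3, 7]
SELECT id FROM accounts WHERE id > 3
[4, 5, 6, 7]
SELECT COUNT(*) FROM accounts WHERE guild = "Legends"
3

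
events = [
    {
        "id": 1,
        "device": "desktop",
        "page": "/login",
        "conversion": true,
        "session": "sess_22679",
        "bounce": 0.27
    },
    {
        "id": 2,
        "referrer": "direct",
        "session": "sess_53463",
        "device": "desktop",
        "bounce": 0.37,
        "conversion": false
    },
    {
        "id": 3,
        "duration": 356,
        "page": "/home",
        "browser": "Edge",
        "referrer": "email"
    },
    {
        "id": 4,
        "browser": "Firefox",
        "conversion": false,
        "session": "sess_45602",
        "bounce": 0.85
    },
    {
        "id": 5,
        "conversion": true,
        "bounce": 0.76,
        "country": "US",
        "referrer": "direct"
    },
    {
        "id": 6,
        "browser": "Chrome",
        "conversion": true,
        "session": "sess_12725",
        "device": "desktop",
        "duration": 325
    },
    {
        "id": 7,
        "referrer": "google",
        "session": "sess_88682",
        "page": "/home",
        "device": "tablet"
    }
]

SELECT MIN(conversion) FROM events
False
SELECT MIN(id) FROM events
1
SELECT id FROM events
[1, 2, 3, 4, 5, 6, 7]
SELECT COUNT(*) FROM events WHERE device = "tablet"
1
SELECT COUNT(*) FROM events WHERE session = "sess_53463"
1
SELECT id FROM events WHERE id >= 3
[3, 4, 5, 6, 7]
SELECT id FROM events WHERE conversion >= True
[1, 5, 6]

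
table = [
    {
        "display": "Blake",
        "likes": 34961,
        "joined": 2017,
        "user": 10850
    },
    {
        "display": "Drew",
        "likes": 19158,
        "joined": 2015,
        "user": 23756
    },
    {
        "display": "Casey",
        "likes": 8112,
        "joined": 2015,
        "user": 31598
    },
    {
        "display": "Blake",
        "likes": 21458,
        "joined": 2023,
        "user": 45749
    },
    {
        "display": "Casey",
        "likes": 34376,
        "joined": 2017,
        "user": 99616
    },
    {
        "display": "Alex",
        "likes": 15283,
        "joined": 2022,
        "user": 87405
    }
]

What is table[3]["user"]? 45749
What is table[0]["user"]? 10850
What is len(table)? 6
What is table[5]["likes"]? 15283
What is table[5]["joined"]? 2022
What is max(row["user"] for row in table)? 99616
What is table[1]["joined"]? 2015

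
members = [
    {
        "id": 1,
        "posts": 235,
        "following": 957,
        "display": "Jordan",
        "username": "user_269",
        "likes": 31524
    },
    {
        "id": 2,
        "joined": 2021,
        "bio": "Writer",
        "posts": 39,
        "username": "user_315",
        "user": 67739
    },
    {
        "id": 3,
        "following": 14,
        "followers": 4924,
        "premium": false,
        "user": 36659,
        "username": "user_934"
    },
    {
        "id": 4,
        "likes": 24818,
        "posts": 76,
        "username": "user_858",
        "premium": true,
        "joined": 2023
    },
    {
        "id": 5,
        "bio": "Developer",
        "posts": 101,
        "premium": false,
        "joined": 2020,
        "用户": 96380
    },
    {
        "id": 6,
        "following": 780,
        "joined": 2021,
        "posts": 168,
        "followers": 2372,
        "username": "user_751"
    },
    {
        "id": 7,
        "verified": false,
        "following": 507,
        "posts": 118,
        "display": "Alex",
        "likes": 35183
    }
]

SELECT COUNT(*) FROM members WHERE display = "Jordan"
1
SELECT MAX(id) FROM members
7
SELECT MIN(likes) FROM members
24818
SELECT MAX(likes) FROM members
35183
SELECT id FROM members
[1, 2, 3, 4, 5, 6, 7]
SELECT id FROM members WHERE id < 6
[1, 2, 3, 4, 5]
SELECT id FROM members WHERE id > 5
[6, 7]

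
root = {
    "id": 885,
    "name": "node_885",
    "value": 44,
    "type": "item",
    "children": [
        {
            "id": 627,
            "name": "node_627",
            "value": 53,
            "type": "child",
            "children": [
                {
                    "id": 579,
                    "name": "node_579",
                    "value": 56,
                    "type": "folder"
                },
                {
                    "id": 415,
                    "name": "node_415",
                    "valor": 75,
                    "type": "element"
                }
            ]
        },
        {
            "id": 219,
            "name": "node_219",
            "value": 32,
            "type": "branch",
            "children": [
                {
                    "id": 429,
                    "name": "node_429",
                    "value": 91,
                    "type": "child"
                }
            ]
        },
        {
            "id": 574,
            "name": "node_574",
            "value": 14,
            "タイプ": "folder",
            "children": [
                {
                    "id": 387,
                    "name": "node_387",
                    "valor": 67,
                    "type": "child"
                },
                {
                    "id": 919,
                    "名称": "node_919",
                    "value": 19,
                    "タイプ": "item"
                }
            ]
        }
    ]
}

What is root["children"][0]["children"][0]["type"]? "folder"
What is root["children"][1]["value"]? 32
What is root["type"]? "item"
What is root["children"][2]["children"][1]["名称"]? "node_919"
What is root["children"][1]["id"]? 219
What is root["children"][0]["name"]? "node_627"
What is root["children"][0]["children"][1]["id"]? 415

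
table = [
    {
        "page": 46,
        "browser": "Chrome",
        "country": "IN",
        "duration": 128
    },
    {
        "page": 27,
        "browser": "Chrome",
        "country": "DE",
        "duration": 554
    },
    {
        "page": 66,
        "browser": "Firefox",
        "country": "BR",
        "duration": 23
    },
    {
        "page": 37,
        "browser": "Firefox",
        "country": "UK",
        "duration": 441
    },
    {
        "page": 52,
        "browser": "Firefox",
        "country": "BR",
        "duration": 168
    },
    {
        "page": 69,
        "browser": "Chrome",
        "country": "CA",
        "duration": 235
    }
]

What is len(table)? 6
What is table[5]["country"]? "CA"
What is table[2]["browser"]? "Firefox"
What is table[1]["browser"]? "Chrome"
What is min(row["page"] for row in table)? 27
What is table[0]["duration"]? 128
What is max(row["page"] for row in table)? 69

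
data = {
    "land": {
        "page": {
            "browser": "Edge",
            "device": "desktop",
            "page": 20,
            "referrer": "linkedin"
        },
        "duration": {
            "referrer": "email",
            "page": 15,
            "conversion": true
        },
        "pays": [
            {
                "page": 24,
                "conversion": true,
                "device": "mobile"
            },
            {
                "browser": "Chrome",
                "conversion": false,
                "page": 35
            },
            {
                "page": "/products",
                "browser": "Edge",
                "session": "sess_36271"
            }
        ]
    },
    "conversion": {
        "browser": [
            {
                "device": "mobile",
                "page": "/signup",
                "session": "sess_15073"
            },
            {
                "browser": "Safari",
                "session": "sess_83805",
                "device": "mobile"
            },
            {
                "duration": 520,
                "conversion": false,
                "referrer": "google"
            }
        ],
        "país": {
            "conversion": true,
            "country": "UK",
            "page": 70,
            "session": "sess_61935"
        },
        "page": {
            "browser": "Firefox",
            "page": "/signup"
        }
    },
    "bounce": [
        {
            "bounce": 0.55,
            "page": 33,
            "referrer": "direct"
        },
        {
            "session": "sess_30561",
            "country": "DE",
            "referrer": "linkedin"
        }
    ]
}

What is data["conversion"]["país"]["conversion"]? True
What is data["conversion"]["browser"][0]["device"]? "mobile"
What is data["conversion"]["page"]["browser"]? "Firefox"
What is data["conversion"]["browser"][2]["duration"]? 520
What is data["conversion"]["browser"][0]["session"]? "sess_15073"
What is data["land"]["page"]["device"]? "desktop"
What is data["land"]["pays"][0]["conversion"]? True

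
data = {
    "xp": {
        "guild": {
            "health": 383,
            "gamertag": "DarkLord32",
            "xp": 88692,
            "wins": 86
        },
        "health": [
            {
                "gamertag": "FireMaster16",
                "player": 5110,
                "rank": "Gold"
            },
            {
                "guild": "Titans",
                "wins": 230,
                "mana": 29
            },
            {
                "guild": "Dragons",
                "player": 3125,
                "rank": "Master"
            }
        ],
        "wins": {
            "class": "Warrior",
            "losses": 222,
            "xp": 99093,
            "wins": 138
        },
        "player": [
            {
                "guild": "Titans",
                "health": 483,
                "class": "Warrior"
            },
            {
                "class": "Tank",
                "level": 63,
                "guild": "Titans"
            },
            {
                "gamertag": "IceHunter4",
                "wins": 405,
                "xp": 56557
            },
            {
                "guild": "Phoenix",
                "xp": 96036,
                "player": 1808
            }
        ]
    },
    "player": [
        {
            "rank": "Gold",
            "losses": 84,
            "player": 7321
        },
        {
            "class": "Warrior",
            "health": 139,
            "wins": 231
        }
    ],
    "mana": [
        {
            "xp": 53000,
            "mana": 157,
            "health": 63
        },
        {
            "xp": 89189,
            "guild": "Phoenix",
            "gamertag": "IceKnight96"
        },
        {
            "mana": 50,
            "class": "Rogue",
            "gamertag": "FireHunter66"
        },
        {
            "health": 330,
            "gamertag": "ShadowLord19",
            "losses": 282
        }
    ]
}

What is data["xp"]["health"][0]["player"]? 5110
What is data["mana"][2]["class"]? "Rogue"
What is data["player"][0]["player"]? 7321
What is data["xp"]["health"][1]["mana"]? 29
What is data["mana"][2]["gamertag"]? "FireHunter66"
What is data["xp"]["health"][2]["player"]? 3125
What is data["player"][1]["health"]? 139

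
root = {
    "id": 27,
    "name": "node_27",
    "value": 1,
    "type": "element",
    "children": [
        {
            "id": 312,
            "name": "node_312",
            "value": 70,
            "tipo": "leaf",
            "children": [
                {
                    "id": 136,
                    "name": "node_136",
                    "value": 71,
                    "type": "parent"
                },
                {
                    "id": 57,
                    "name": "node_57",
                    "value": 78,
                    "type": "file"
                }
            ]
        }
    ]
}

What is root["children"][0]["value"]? 70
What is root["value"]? 1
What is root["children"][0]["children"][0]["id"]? 136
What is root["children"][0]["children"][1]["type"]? "file"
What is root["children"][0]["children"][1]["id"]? 57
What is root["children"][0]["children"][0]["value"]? 71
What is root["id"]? 27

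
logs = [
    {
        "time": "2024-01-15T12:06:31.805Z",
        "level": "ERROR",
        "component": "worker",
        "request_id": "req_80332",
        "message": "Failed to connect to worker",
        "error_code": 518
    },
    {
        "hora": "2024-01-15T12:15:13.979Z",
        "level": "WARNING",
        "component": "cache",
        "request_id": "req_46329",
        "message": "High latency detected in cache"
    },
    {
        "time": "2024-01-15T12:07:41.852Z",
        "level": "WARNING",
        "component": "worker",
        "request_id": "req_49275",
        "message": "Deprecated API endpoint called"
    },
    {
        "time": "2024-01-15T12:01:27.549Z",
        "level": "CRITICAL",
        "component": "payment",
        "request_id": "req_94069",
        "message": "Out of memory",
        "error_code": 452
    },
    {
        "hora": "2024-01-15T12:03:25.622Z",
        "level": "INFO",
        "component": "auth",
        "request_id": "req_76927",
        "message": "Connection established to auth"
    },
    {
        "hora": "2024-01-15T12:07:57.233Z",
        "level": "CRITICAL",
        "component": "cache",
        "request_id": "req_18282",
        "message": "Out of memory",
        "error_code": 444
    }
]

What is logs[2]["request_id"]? "req_49275"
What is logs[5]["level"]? "CRITICAL"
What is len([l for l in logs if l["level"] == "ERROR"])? 1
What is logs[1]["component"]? "cache"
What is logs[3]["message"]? "Out of memory"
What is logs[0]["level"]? "ERROR"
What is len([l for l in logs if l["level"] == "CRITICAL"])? 2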